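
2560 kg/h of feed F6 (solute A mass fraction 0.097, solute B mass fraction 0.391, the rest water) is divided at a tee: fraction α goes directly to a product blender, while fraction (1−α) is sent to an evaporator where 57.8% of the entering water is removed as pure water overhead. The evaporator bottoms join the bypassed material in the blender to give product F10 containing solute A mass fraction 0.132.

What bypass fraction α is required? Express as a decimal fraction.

All 2560×0.097 = 248.32 kg/h of solute A reaches F10, so F10 = 248.32/0.132 = 1881.2 kg/h and vapour = 678.79 kg/h.
The evaporator receives (1−α)·2560 of feed at 0.512 water and removes 0.578 of that water:
0.578×0.512×(1−α)×2560 = 678.79
(1−α) = 678.79/757.6 = 0.8960;  α = 0.1040.

0.104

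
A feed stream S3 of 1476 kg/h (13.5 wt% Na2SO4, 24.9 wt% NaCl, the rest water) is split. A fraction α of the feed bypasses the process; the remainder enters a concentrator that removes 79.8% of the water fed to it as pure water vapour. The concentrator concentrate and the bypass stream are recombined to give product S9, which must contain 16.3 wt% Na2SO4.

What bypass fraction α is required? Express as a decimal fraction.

All 1476×0.135 = 199.26 kg/h of Na2SO4 reaches S9, so S9 = 199.26/0.163 = 1222.5 kg/h and vapour = 253.55 kg/h.
The evaporator receives (1−α)·1476 of feed at 0.616 water and removes 0.798 of that water:
0.798×0.616×(1−α)×1476 = 253.55
(1−α) = 253.55/725.55 = 0.3495;  α = 0.6505.

0.651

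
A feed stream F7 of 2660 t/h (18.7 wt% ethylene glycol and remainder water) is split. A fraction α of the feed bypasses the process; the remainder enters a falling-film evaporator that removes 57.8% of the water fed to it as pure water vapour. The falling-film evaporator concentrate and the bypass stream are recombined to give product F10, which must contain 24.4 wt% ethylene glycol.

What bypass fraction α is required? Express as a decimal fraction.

0.503

All 2660×0.187 = 497.42 t/h of ethylene glycol reaches F10, so F10 = 497.42/0.244 = 2038.6 t/h and vapour = 621.39 t/h.
The evaporator receives (1−α)·2660 of feed at 0.813 water and removes 0.578 of that water:
0.578×0.813×(1−α)×2660 = 621.39
(1−α) = 621.39/1250 = 0.4971;  α = 0.5029.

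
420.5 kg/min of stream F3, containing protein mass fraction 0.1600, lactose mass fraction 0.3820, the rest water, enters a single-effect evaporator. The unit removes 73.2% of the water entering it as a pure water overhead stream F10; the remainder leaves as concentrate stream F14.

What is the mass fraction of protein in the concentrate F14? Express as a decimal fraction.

protein is not removed: 420.5×0.160 = 67.28 kg/min of protein enters F14.
water entering = 420.5×0.458 = 192.59 kg/min; overhead removed = 0.732×192.59 = 140.98 kg/min.
Concentrate = 420.5 − 140.98 = 279.52 kg/min.
Mass fraction = 67.28/279.52 = 0.2407.

0.2407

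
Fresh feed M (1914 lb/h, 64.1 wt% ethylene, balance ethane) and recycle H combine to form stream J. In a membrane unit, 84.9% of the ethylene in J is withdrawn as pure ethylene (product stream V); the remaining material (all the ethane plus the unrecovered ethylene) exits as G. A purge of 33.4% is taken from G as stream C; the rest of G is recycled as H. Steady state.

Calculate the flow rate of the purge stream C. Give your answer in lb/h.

ethane enters only via M and leaves only via the purge: 1914×0.359 = 0.334×(ethane in G), and the membrane unit passes all ethane, so ethane in J = ethane in G = 2057.3 lb/h.
ethylene in J: m_A = 1914×0.641 + (1−0.334)·(1−0.849)·m_A, so m_A = 1226.9/0.8994 = 1364.1 lb/h.
G = (1−0.849)×1364.1 + 2057.3 = 2263.2 lb/h.
Purge C = 0.334×2263.2 = 755.92 lb/h.

755.9 lb/h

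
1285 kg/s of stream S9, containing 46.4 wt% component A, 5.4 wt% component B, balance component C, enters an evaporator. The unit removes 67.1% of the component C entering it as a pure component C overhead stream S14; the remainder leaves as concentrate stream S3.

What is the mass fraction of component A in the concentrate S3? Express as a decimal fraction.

component A is not removed: 1285×0.464 = 596.24 kg/s of component A enters S3.
component C entering = 1285×0.482 = 619.37 kg/s; overhead removed = 0.671×619.37 = 415.6 kg/s.
Concentrate = 1285 − 415.6 = 869.4 kg/s.
Mass fraction = 596.24/869.4 = 0.6858.

0.6858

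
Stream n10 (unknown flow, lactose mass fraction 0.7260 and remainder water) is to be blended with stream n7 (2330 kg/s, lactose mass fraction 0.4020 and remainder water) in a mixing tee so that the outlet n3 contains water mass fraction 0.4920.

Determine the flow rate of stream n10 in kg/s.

1133 kg/s

Let n10 be the unknown flow. Total out = 2330 + n10.
water balance: 1393.3 + 0.274·n10 = 0.492·(2330 + n10)
(0.274 − 0.492)·n10 = 0.492×2330 − 1393.3 = -246.98
n10 = -246.98 / -0.218 = 1132.9 kg/s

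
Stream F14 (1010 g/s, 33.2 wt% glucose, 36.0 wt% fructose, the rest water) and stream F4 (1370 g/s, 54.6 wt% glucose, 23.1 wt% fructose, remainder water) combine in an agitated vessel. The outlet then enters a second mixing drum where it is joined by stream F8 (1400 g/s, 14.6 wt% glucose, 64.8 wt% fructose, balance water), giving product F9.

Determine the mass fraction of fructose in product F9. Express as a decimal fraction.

0.420

Overall, product flow = 3780 g/s.
fructose in = 1010×0.360 + 1370×0.231 + 1400×0.648 = 1587.3 g/s.
fructose fraction in F9 = 0.420.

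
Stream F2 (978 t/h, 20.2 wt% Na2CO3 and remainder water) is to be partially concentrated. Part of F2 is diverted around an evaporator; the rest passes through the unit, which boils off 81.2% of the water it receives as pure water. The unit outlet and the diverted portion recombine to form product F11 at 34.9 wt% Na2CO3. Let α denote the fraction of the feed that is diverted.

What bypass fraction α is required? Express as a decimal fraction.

0.350

All 978×0.202 = 197.56 t/h of Na2CO3 reaches F11, so F11 = 197.56/0.349 = 566.06 t/h and vapour = 411.94 t/h.
The evaporator receives (1−α)·978 of feed at 0.798 water and removes 0.812 of that water:
0.812×0.798×(1−α)×978 = 411.94
(1−α) = 411.94/633.72 = 0.6500;  α = 0.3500.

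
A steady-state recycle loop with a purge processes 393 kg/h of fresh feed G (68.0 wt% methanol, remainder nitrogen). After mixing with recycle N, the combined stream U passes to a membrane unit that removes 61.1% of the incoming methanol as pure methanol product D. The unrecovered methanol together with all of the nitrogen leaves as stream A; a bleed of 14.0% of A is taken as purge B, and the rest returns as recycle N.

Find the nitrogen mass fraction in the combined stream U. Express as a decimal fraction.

nitrogen enters only via G and leaves only via the purge: 393×0.320 = 0.140×(nitrogen in A), and the membrane unit passes all nitrogen, so nitrogen in U = nitrogen in A = 898.29 kg/h.
methanol in U: m_A = 393×0.680 + (1−0.140)·(1−0.611)·m_A, so m_A = 267.24/0.6655 = 401.59 kg/h.
U = 401.59 + 898.29 = 1299.9 kg/h.
nitrogen fraction in U = 898.29/1299.9 = 0.691.

0.691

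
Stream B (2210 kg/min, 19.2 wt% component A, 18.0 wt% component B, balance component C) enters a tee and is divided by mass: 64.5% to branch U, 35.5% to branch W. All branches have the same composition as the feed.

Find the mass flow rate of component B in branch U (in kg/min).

256.6 kg/min

Branch U total = 0.645×2210 = 1425.5 kg/min.
component B in U = 0.180×1425.5 = 256.58 kg/min.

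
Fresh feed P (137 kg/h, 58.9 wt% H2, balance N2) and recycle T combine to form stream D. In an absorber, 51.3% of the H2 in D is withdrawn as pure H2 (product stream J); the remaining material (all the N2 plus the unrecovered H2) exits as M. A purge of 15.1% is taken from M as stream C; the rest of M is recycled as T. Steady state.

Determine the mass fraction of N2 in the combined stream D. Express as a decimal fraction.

0.7305

N2 enters only via P and leaves only via the purge: 137×0.411 = 0.151×(N2 in M), and the absorber passes all N2, so N2 in D = N2 in M = 372.89 kg/h.
H2 in D: m_A = 137×0.589 + (1−0.151)·(1−0.513)·m_A, so m_A = 80.693/0.5865 = 137.58 kg/h.
D = 137.58 + 372.89 = 510.47 kg/h.
N2 fraction in D = 372.89/510.47 = 0.7305.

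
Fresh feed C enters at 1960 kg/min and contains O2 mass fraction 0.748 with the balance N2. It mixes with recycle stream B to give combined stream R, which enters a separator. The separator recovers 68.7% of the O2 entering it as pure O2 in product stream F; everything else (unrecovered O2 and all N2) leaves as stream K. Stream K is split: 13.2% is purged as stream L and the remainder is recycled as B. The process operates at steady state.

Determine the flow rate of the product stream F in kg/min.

O2 in R: m_A = 1960×0.748 + (1−0.132)·(1−0.687)·m_A, so m_A = 1466.1/0.7283 = 2013 kg/min.
Product F = 0.687×2013 = 1382.9 kg/min.

1383 kg/min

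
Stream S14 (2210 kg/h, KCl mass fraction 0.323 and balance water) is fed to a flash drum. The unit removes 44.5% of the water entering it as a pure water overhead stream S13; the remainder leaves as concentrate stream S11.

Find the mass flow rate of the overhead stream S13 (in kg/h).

water entering = 2210×0.677 = 1496.2 kg/h; overhead removed = 0.445×1496.2 = 665.8 kg/h.

665.8 kg/h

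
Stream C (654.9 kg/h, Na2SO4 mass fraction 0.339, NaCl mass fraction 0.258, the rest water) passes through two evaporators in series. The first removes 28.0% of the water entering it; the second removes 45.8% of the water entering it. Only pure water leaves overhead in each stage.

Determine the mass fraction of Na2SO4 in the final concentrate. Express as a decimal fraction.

0.449

water in feed = 654.9×0.403 = 263.92 kg/h.
After stage 1: water left = (1−0.280)×263.92 = 190.03; stream total = 581 kg/h.
After stage 2: water left = (1−0.458)×190.03 = 102.99; final concentrate = 493.97 kg/h.
Na2SO4 fraction = 222.01/493.97 = 0.449.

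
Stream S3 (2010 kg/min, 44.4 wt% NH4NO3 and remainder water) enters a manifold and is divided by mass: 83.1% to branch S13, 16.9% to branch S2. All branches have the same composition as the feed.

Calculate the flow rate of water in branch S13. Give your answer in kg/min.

Branch S13 total = 0.831×2010 = 1670.3 kg/min.
water in S13 = 0.556×1670.3 = 928.69 kg/min.

928.7 kg/min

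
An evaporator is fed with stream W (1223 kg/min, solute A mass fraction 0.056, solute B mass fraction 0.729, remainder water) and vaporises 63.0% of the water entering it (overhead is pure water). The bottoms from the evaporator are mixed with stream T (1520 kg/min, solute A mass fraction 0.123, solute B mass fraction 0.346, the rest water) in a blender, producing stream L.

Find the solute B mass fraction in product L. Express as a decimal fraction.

0.550

Vapour removed = 0.630×0.215×1223 = 165.66 kg/min; concentrate = 1057.3 kg/min.
solute B reaching the mixer = 891.57 (from concentrate) + 1520×0.346 = 1417.5 kg/min.
Product flow = 1057.3 + 1520 = 2577.3 kg/min; solute B fraction = 0.550.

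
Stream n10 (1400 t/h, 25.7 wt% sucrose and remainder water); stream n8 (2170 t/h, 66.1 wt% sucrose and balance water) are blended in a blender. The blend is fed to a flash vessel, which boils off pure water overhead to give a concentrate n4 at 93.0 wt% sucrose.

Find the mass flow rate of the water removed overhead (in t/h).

sucrose entering = 1400×0.257 + 2170×0.661 = 1794.2 t/h.
All sucrose reports to n4, so n4 = 1794.2/0.930 = 1929.2 t/h.
Total feed = 3570 t/h; overhead = 3570 − 1929.2 = 1640.8 t/h.

1641 t/h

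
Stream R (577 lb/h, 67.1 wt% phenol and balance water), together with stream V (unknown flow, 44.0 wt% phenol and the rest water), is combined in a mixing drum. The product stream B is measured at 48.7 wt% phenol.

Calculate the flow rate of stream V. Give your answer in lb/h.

2259 lb/h

Let V be the unknown flow. Total out = 577 + V.
phenol balance: 387.17 + 0.440·V = 0.487·(577 + V)
(0.440 − 0.487)·V = 0.487×577 − 387.17 = -106.17
V = -106.17 / -0.047 = 2258.9 lb/h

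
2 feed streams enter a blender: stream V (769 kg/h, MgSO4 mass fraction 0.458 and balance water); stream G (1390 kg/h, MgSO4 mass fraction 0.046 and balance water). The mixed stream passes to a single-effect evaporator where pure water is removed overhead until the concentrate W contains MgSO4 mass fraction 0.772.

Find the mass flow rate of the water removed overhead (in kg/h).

MgSO4 entering = 769×0.458 + 1390×0.046 = 416.14 kg/h.
All MgSO4 reports to W, so W = 416.14/0.772 = 539.04 kg/h.
Total feed = 2159 kg/h; overhead = 2159 − 539.04 = 1620 kg/h.

1620 kg/h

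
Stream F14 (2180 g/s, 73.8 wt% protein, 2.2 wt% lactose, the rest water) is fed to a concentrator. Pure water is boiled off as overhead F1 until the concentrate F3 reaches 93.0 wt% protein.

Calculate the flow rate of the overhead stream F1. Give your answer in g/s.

450.1 g/s

protein is conserved: 2180×0.738 = 1608.8 g/s all reports to the concentrate.
Concentrate = 1608.8/(target fraction) = 1729.9 g/s.
Overhead = 2180 − 1729.9 = 450.06 g/s.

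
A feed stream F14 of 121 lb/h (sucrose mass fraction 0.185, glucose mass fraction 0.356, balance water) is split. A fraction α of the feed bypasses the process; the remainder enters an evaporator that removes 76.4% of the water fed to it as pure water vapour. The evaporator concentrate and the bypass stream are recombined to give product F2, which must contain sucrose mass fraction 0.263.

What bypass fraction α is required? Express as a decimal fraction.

0.154

All 121×0.185 = 22.385 lb/h of sucrose reaches F2, so F2 = 22.385/0.263 = 85.114 lb/h and vapour = 35.886 lb/h.
The evaporator receives (1−α)·121 of feed at 0.459 water and removes 0.764 of that water:
0.764×0.459×(1−α)×121 = 35.886
(1−α) = 35.886/42.432 = 0.8457;  α = 0.1543.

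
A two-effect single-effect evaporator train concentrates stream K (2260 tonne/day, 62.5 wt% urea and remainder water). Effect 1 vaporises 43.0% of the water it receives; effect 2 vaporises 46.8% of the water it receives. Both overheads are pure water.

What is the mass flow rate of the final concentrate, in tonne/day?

water in feed = 2260×0.375 = 847.5 tonne/day.
After stage 1: water left = (1−0.430)×847.5 = 483.07; stream total = 1895.6 tonne/day.
After stage 2: water left = (1−0.468)×483.07 = 257; final concentrate = 1669.5 tonne/day.

1669 tonne/day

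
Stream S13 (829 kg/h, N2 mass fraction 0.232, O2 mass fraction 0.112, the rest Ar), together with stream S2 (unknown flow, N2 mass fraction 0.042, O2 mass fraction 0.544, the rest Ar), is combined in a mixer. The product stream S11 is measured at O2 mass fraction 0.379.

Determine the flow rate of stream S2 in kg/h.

1341 kg/h

Let S2 be the unknown flow. Total out = 829 + S2.
O2 balance: 92.848 + 0.544·S2 = 0.379·(829 + S2)
(0.544 − 0.379)·S2 = 0.379×829 − 92.848 = 221.34
S2 = 221.34 / 0.165 = 1341.5 kg/h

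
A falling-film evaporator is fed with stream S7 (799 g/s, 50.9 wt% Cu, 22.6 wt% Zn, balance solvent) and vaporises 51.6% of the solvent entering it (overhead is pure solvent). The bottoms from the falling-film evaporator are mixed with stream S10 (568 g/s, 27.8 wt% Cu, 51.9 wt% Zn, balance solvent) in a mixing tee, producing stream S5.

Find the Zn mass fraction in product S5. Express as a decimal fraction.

Vapour removed = 0.516×0.265×799 = 109.26 g/s; concentrate = 689.74 g/s.
Zn reaching the mixer = 180.57 (from concentrate) + 568×0.519 = 475.37 g/s.
Product flow = 689.74 + 568 = 1257.7 g/s; Zn fraction = 0.378.

0.378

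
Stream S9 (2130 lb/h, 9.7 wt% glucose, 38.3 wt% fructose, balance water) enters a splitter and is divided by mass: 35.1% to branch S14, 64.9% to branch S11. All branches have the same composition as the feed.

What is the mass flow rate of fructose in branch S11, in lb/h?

529.4 lb/h

Branch S11 total = 0.649×2130 = 1382.4 lb/h.
fructose in S11 = 0.383×1382.4 = 529.45 lb/h.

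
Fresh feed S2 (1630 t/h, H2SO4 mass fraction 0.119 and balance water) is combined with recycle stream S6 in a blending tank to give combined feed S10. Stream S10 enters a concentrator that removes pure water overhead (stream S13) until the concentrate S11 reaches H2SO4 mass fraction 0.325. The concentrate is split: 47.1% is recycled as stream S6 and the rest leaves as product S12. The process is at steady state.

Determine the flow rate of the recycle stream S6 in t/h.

531.4 t/h

Overall H2SO4 balance (none leaves overhead): H2SO4 in fresh feed = H2SO4 in product, i.e. 1630×0.119 = (1−0.471)·S11·0.325.
S11 = 193.97/(0.325×0.529) = 1128.2 t/h.
Recycle S6 = 0.471×1128.2 = 531.39 t/h.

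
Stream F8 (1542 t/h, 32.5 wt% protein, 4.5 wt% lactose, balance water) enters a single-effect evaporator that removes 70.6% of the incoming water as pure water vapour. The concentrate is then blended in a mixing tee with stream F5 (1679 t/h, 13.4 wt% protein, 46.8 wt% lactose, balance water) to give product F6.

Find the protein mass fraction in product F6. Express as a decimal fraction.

Vapour removed = 0.706×0.630×1542 = 685.85 t/h; concentrate = 856.15 t/h.
protein reaching the mixer = 501.15 (from concentrate) + 1679×0.134 = 726.14 t/h.
Product flow = 856.15 + 1679 = 2535.1 t/h; protein fraction = 0.286.

0.286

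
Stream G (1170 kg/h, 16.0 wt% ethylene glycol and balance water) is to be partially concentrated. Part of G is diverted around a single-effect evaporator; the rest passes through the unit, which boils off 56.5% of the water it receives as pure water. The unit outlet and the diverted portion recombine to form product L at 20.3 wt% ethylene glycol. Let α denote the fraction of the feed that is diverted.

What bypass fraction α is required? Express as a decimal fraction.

0.554

All 1170×0.160 = 187.2 kg/h of ethylene glycol reaches L, so L = 187.2/0.203 = 922.17 kg/h and vapour = 247.83 kg/h.
The evaporator receives (1−α)·1170 of feed at 0.840 water and removes 0.565 of that water:
0.565×0.840×(1−α)×1170 = 247.83
(1−α) = 247.83/555.28 = 0.4463;  α = 0.5537.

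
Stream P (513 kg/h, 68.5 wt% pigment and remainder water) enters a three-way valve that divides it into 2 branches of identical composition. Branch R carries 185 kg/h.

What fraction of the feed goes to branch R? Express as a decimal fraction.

0.361

Fraction to R = 185/513 = 0.3606.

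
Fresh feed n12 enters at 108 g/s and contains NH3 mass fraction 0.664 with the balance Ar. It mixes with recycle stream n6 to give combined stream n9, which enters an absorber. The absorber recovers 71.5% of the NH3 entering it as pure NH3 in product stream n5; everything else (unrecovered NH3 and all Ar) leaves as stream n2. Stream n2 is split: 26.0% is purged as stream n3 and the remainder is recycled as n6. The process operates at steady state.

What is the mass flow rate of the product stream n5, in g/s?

NH3 in n9: m_A = 108×0.664 + (1−0.260)·(1−0.715)·m_A, so m_A = 71.712/0.7891 = 90.878 g/s.
Product n5 = 0.715×90.878 = 64.978 g/s.

64.98 g/s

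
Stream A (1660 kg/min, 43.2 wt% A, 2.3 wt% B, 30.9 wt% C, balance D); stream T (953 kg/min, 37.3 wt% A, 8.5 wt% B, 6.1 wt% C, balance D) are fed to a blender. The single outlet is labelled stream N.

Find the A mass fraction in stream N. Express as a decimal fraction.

Total flow out = 1660 + 953 = 2613 kg/min.
A in = 1660×0.432 + 953×0.373 = 1072.6 kg/min.
A mass fraction in N = 1072.6/2613 = 0.4105.

0.4105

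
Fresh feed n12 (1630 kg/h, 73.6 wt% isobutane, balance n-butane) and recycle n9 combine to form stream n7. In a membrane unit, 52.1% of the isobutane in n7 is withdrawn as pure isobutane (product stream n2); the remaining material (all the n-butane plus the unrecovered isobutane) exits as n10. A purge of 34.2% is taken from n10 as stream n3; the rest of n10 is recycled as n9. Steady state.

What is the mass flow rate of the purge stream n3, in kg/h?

717.3 kg/h

n-butane enters only via n12 and leaves only via the purge: 1630×0.264 = 0.342×(n-butane in n10), and the membrane unit passes all n-butane, so n-butane in n7 = n-butane in n10 = 1258.2 kg/h.
isobutane in n7: m_A = 1630×0.736 + (1−0.342)·(1−0.521)·m_A, so m_A = 1199.7/0.6848 = 1751.8 kg/h.
n10 = (1−0.521)×1751.8 + 1258.2 = 2097.4 kg/h.
Purge n3 = 0.342×2097.4 = 717.3 kg/h.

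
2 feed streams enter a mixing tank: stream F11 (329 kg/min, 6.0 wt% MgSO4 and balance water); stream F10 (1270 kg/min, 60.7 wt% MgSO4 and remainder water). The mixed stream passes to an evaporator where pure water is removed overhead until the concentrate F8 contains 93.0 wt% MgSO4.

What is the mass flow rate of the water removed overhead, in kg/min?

MgSO4 entering = 329×0.060 + 1270×0.607 = 790.63 kg/min.
All MgSO4 reports to F8, so F8 = 790.63/0.930 = 850.14 kg/min.
Total feed = 1599 kg/min; overhead = 1599 − 850.14 = 748.86 kg/min.

748.9 kg/min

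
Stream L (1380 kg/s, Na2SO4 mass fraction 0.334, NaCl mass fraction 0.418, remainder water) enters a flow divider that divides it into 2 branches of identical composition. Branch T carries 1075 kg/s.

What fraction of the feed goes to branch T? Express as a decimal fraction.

Fraction to T = 1075/1380 = 0.7790.

0.779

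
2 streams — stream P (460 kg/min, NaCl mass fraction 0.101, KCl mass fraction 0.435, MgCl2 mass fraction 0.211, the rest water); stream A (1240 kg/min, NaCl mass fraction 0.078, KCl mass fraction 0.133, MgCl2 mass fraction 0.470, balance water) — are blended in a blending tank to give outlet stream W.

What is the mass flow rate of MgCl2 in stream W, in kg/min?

679.9 kg/min

MgCl2 out = MgCl2 in = 460×0.211 + 1240×0.470 = 679.86 kg/min.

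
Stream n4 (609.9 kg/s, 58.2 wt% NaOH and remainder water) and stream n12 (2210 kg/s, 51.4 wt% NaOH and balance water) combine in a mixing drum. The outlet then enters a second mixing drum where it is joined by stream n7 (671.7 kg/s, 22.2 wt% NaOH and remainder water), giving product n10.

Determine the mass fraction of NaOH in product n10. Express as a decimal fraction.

Overall, product flow = 3491.6 kg/s.
NaOH in = 609.9×0.582 + 2210×0.514 + 671.7×0.222 = 1640 kg/s.
NaOH fraction in n10 = 0.4697.

0.4697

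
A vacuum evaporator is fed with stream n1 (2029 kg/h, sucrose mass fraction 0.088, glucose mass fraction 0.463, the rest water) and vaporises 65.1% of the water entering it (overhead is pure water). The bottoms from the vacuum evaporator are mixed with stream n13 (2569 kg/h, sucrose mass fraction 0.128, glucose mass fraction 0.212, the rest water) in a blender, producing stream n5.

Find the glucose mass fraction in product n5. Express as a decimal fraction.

0.371

Vapour removed = 0.651×0.449×2029 = 593.07 kg/h; concentrate = 1435.9 kg/h.
glucose reaching the mixer = 939.43 (from concentrate) + 2569×0.212 = 1484.1 kg/h.
Product flow = 1435.9 + 2569 = 4004.9 kg/h; glucose fraction = 0.371.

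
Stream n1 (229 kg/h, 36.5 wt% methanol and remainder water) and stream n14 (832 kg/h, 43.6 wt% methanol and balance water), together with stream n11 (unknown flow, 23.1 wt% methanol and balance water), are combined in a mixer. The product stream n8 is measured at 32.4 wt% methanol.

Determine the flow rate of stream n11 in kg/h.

1103 kg/h

Let n11 be the unknown flow. Total out = 1061 + n11.
methanol balance: 446.34 + 0.231·n11 = 0.324·(1061 + n11)
(0.231 − 0.324)·n11 = 0.324×1061 − 446.34 = -102.57
n11 = -102.57 / -0.093 = 1102.9 kg/h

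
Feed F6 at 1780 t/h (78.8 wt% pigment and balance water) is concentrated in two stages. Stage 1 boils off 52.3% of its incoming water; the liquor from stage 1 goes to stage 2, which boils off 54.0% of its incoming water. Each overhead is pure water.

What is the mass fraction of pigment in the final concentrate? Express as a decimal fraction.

water in feed = 1780×0.212 = 377.36 t/h.
After stage 1: water left = (1−0.523)×377.36 = 180; stream total = 1582.6 t/h.
After stage 2: water left = (1−0.540)×180 = 82.8; final concentrate = 1485.4 t/h.
pigment fraction = 1402.6/1485.4 = 0.9443.

0.9443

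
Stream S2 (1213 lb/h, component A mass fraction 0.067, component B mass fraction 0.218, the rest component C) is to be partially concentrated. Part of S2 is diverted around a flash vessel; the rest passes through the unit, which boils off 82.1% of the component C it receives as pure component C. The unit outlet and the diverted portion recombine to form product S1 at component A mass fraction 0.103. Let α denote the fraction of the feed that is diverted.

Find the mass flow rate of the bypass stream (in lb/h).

490.8 lb/h

All 1213×0.067 = 81.271 lb/h of component A reaches S1, so S1 = 81.271/0.103 = 789.04 lb/h and vapour = 423.96 lb/h.
The evaporator receives (1−α)·1213 of feed at 0.715 component C and removes 0.821 of that component C:
0.821×0.715×(1−α)×1213 = 423.96
(1−α) = 423.96/712.05 = 0.5954;  α = 0.4046.
Bypass flow = 0.4046×1213 = 490.77 lb/h.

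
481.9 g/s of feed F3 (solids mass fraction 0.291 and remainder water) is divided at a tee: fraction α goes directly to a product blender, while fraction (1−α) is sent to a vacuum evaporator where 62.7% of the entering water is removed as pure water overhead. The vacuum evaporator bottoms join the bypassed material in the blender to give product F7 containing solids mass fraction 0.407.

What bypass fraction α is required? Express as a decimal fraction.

0.359

All 481.9×0.291 = 140.23 g/s of solids reaches F7, so F7 = 140.23/0.407 = 344.55 g/s and vapour = 137.35 g/s.
The evaporator receives (1−α)·481.9 of feed at 0.709 water and removes 0.627 of that water:
0.627×0.709×(1−α)×481.9 = 137.35
(1−α) = 137.35/214.23 = 0.6411;  α = 0.3589.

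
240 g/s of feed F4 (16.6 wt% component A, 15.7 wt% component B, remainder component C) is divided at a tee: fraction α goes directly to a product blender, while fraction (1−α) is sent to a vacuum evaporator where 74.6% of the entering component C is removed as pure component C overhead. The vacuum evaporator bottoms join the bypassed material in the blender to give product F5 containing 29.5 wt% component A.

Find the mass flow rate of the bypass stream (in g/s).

All 240×0.166 = 39.84 g/s of component A reaches F5, so F5 = 39.84/0.295 = 135.05 g/s and vapour = 104.95 g/s.
The evaporator receives (1−α)·240 of feed at 0.677 component C and removes 0.746 of that component C:
0.746×0.677×(1−α)×240 = 104.95
(1−α) = 104.95/121.21 = 0.8658;  α = 0.1342.
Bypass flow = 0.1342×240 = 32.197 g/s.

32.2 g/s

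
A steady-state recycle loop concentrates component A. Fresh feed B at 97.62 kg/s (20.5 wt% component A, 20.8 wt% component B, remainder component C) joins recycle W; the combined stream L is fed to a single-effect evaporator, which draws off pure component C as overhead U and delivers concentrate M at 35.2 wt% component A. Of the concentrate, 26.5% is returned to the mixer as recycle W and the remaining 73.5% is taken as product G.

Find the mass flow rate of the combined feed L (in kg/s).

Overall component A balance (none leaves overhead): component A in fresh feed = component A in product, i.e. 97.62×0.205 = (1−0.265)·M·0.352.
M = 20.012/(0.352×0.735) = 77.35 kg/s.
Recycle W = 0.265×77.35 = 20.498 kg/s.
Combined feed L = 97.62 + 20.498 = 118.12 kg/s.

118.1 kg/s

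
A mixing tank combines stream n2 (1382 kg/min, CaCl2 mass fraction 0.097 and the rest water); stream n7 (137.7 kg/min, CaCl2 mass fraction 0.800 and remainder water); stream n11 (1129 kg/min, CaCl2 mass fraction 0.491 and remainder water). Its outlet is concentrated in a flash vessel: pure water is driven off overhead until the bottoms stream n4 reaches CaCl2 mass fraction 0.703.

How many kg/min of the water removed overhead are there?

1513 kg/min

CaCl2 entering = 1382×0.097 + 137.7×0.800 + 1129×0.491 = 798.55 kg/min.
All CaCl2 reports to n4, so n4 = 798.55/0.703 = 1135.9 kg/min.
Total feed = 2648.7 kg/min; overhead = 2648.7 − 1135.9 = 1512.8 kg/min.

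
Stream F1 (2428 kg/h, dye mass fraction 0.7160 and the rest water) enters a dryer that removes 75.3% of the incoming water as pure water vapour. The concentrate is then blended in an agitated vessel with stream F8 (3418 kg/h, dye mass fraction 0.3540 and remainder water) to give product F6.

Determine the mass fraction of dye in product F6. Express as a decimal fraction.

0.5535

Vapour removed = 0.753×0.284×2428 = 519.23 kg/h; concentrate = 1908.8 kg/h.
dye reaching the mixer = 1738.4 (from concentrate) + 3418×0.354 = 2948.4 kg/h.
Product flow = 1908.8 + 3418 = 5326.8 kg/h; dye fraction = 0.5535.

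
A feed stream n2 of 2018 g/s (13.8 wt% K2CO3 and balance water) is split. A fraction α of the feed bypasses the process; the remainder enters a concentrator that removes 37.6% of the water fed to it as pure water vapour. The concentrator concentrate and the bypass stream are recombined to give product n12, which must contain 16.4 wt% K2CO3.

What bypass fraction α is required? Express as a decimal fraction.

0.511

All 2018×0.138 = 278.48 g/s of K2CO3 reaches n12, so n12 = 278.48/0.164 = 1698.1 g/s and vapour = 319.93 g/s.
The evaporator receives (1−α)·2018 of feed at 0.862 water and removes 0.376 of that water:
0.376×0.862×(1−α)×2018 = 319.93
(1−α) = 319.93/654.06 = 0.4891;  α = 0.5109.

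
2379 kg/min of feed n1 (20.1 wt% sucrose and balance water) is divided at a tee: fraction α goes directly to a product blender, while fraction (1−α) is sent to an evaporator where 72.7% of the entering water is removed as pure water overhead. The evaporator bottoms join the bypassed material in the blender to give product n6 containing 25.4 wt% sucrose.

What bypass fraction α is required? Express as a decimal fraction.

0.641

All 2379×0.201 = 478.18 kg/min of sucrose reaches n6, so n6 = 478.18/0.254 = 1882.6 kg/min and vapour = 496.41 kg/min.
The evaporator receives (1−α)·2379 of feed at 0.799 water and removes 0.727 of that water:
0.727×0.799×(1−α)×2379 = 496.41
(1−α) = 496.41/1381.9 = 0.3592;  α = 0.6408.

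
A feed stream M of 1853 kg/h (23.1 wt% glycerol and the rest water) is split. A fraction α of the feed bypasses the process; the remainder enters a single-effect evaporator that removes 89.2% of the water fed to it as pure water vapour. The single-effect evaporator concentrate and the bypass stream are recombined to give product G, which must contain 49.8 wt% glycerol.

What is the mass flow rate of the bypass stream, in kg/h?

All 1853×0.231 = 428.04 kg/h of glycerol reaches G, so G = 428.04/0.498 = 859.52 kg/h and vapour = 993.48 kg/h.
The evaporator receives (1−α)·1853 of feed at 0.769 water and removes 0.892 of that water:
0.892×0.769×(1−α)×1853 = 993.48
(1−α) = 993.48/1271.1 = 0.7816;  α = 0.2184.
Bypass flow = 0.2184×1853 = 404.67 kg/h.

404.7 kg/h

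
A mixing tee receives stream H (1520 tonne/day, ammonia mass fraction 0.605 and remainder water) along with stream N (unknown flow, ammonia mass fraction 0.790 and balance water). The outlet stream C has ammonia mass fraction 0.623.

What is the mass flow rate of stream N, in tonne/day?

Let N be the unknown flow. Total out = 1520 + N.
ammonia balance: 919.6 + 0.790·N = 0.623·(1520 + N)
(0.790 − 0.623)·N = 0.623×1520 − 919.6 = 27.36
N = 27.36 / 0.167 = 163.83 tonne/day

163.8 tonne/day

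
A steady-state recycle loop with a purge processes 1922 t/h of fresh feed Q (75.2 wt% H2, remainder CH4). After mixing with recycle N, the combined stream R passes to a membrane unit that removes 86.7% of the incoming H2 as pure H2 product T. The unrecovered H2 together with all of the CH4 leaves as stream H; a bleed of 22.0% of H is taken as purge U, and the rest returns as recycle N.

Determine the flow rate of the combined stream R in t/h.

3779 t/h

CH4 enters only via Q and leaves only via the purge: 1922×0.248 = 0.220×(CH4 in H), and the membrane unit passes all CH4, so CH4 in R = CH4 in H = 2166.6 t/h.
H2 in R: m_A = 1922×0.752 + (1−0.220)·(1−0.867)·m_A, so m_A = 1445.3/0.8963 = 1612.6 t/h.
R = 1612.6 + 2166.6 = 3779.3 t/h.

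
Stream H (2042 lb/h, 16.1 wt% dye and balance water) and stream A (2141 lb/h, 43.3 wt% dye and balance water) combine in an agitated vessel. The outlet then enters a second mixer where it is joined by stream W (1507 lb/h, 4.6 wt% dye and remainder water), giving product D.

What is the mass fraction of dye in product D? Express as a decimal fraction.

Overall, product flow = 5690 lb/h.
dye in = 2042×0.161 + 2141×0.433 + 1507×0.046 = 1325.1 lb/h.
dye fraction in D = 0.233.

0.233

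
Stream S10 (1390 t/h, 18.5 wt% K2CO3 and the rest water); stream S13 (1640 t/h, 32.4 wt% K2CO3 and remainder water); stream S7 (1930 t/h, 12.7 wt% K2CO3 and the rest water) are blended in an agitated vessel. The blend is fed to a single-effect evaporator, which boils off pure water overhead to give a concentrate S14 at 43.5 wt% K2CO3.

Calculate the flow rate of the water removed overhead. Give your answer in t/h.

2584 t/h

K2CO3 entering = 1390×0.185 + 1640×0.324 + 1930×0.127 = 1033.6 t/h.
All K2CO3 reports to S14, so S14 = 1033.6/0.435 = 2376.1 t/h.
Total feed = 4960 t/h; overhead = 4960 − 2376.1 = 2583.9 t/h.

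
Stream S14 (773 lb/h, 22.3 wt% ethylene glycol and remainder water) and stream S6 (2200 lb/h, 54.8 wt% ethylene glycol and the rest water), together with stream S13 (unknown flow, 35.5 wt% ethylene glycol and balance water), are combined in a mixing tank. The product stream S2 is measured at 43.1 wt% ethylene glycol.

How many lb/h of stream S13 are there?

1271 lb/h

Let S13 be the unknown flow. Total out = 2973 + S13.
ethylene glycol balance: 1378 + 0.355·S13 = 0.431·(2973 + S13)
(0.355 − 0.431)·S13 = 0.431×2973 − 1378 = -96.616
S13 = -96.616 / -0.076 = 1271.3 lb/h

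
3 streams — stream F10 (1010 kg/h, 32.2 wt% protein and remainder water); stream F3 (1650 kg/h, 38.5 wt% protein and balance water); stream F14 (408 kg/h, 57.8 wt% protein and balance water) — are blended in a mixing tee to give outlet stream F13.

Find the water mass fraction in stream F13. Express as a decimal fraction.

0.610

Total flow out = 1010 + 1650 + 408 = 3068 kg/h.
water in = 1010×0.678 + 1650×0.615 + 408×0.422 = 1871.7 kg/h.
water mass fraction in F13 = 1871.7/3068 = 0.610.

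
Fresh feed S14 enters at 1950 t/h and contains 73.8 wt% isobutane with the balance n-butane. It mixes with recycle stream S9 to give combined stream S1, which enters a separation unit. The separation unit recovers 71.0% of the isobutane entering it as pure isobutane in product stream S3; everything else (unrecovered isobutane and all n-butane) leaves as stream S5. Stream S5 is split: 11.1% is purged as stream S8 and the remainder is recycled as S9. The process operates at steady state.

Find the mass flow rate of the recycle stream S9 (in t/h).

4592 t/h

n-butane enters only via S14 and leaves only via the purge: 1950×0.262 = 0.111×(n-butane in S5), and the separation unit passes all n-butane, so n-butane in S1 = n-butane in S5 = 4602.7 t/h.
isobutane in S1: m_A = 1950×0.738 + (1−0.111)·(1−0.710)·m_A, so m_A = 1439.1/0.7422 = 1939 t/h.
S5 = (1−0.710)×1939 + 4602.7 = 5165 t/h.
Recycle S9 = (1−0.111)×5165 = 4591.7 t/h.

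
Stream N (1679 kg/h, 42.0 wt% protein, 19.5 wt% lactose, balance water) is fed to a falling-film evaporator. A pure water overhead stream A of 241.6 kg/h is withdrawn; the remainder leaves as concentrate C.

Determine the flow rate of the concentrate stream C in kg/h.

1437 kg/h

Concentrate = 1679 − 241.6 = 1437.4 kg/h.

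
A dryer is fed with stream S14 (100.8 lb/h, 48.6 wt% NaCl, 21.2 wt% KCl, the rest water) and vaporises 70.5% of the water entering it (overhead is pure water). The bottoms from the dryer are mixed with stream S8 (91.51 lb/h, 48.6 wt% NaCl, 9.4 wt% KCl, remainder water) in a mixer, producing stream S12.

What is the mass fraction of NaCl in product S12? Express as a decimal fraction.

0.5470

Vapour removed = 0.705×0.302×100.8 = 21.461 lb/h; concentrate = 79.339 lb/h.
NaCl reaching the mixer = 48.989 (from concentrate) + 91.51×0.486 = 93.463 lb/h.
Product flow = 79.339 + 91.51 = 170.85 lb/h; NaCl fraction = 0.5470.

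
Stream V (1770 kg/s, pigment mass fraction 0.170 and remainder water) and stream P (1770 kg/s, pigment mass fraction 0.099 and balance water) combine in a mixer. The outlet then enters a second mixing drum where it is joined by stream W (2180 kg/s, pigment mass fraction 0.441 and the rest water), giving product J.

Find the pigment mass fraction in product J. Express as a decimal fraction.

Overall, product flow = 5720 kg/s.
pigment in = 1770×0.170 + 1770×0.099 + 2180×0.441 = 1437.5 kg/s.
pigment fraction in J = 0.251.

0.251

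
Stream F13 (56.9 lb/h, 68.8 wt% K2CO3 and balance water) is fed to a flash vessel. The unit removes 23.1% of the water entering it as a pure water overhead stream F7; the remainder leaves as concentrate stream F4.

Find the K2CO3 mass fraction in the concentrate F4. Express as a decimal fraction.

0.7414

K2CO3 is not removed: 56.9×0.688 = 39.147 lb/h of K2CO3 enters F4.
water entering = 56.9×0.312 = 17.753 lb/h; overhead removed = 0.231×17.753 = 4.1009 lb/h.
Concentrate = 56.9 − 4.1009 = 52.799 lb/h.
Mass fraction = 39.147/52.799 = 0.7414.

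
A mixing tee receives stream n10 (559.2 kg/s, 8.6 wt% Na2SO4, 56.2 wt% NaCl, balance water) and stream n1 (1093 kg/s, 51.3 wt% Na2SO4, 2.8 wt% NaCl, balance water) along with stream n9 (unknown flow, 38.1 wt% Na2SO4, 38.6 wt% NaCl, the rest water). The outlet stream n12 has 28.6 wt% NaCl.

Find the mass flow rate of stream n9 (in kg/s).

Let n9 be the unknown flow. Total out = 1652.2 + n9.
NaCl balance: 344.87 + 0.386·n9 = 0.286·(1652.2 + n9)
(0.386 − 0.286)·n9 = 0.286×1652.2 − 344.87 = 127.65
n9 = 127.65 / 0.100 = 1276.5 kg/s

1277 kg/s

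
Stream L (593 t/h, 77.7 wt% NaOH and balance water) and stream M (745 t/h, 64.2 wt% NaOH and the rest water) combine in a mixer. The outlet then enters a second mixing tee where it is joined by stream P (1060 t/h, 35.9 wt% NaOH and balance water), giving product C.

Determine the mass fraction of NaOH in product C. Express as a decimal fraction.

0.550

Overall, product flow = 2398 t/h.
NaOH in = 593×0.777 + 745×0.642 + 1060×0.359 = 1319.6 t/h.
NaOH fraction in C = 0.550.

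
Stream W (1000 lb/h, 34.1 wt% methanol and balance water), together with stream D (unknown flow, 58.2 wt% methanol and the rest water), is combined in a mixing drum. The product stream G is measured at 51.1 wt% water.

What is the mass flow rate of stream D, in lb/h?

1591 lb/h

Let D be the unknown flow. Total out = 1000 + D.
water balance: 659 + 0.418·D = 0.511·(1000 + D)
(0.418 − 0.511)·D = 0.511×1000 − 659 = -148
D = -148 / -0.093 = 1591.4 lb/h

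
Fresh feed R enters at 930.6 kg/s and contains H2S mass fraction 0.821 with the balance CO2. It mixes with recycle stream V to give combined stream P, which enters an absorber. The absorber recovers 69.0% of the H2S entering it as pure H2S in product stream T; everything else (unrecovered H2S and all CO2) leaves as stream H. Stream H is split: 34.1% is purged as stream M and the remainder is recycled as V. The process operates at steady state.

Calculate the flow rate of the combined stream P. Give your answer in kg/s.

CO2 enters only via R and leaves only via the purge: 930.6×0.179 = 0.341×(CO2 in H), and the absorber passes all CO2, so CO2 in P = CO2 in H = 488.5 kg/s.
H2S in P: m_A = 930.6×0.821 + (1−0.341)·(1−0.690)·m_A, so m_A = 764.02/0.7957 = 960.18 kg/s.
P = 960.18 + 488.5 = 1448.7 kg/s.

1449 kg/s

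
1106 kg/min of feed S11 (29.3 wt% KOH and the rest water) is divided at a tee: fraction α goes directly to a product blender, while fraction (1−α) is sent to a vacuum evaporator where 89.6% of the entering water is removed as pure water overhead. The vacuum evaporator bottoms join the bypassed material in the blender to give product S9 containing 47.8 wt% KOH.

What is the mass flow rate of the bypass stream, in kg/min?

430.3 kg/min

All 1106×0.293 = 324.06 kg/min of KOH reaches S9, so S9 = 324.06/0.478 = 677.95 kg/min and vapour = 428.05 kg/min.
The evaporator receives (1−α)·1106 of feed at 0.707 water and removes 0.896 of that water:
0.896×0.707×(1−α)×1106 = 428.05
(1−α) = 428.05/700.62 = 0.6110;  α = 0.3890.
Bypass flow = 0.3890×1106 = 430.27 kg/min.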